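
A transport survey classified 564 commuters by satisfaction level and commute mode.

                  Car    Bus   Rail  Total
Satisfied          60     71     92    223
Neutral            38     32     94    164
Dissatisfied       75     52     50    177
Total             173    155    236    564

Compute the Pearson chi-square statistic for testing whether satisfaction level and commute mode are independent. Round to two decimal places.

Grand total N = 564.
Expected counts (row total × column total / N):
  Satisfied, Car: 223×173/564 = 68.402
  Satisfied, Bus: 223×155/564 = 61.285
  Satisfied, Rail: 223×236/564 = 93.312
  Neutral, Car: 164×173/564 = 50.305
  Neutral, Bus: 164×155/564 = 45.071
  Neutral, Rail: 164×236/564 = 68.624
  Dissatisfied, Car: 177×173/564 = 54.293
  Dissatisfied, Bus: 177×155/564 = 48.644
  Dissatisfied, Rail: 177×236/564 = 74.064
Contributions (O − E)²/E:
  (60 − 68.402)²/68.402 = 1.0320
  (71 − 61.285)²/61.285 = 1.5400
  (92 − 93.312)²/93.312 = 0.0184
  (38 − 50.305)²/50.305 = 3.0099
  (32 − 45.071)²/45.071 = 3.7907
  (94 − 68.624)²/68.624 = 9.3836
  (75 − 54.293)²/54.293 = 7.8975
  (52 − 48.644)²/48.644 = 0.2315
  (50 − 74.064)²/74.064 = 7.8186
χ² = 1.0320 + 1.5400 + 0.0184 + 3.0099 + 3.7907 + 9.3836 + 7.8975 + 0.2315 + 7.8186 = 34.72

34.72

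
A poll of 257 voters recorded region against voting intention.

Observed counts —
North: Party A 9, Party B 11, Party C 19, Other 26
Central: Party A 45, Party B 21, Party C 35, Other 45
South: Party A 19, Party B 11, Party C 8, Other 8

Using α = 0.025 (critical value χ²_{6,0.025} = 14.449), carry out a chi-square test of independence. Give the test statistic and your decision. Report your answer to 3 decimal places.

15.794; reject H₀

Row totals: 65, 146, 46. Column totals: 73, 43, 62, 79. Grand total N = 257.
Expected counts (row total × column total / N):
  North, Party A: 65×73/257 = 18.4630
  North, Party B: 65×43/257 = 10.8755
  North, Party C: 65×62/257 = 15.6809
  North, Other: 65×79/257 = 19.9805
  Central, Party A: 146×73/257 = 41.4708
  Central, Party B: 146×43/257 = 24.4280
  Central, Party C: 146×62/257 = 35.2218
  Central, Other: 146×79/257 = 44.8794
  South, Party A: 46×73/257 = 13.0661
  South, Party B: 46×43/257 = 7.6965
  South, Party C: 46×62/257 = 11.0973
  South, Other: 46×79/257 = 14.1401
Contributions (O − E)²/E:
  (9 − 18.4630)²/18.4630 = 4.8502
  (11 − 10.8755)²/10.8755 = 0.0014
  (19 − 15.6809)²/15.6809 = 0.7025
  (26 − 19.9805)²/19.9805 = 1.8135
  (45 − 41.4708)²/41.4708 = 0.3003
  (21 − 24.4280)²/24.4280 = 0.4811
  (35 − 35.2218)²/35.2218 = 0.0014
  (45 − 44.8794)²/44.8794 = 0.0003
  (19 − 13.0661)²/13.0661 = 2.6948
  (11 − 7.6965)²/7.6965 = 1.4179
  (8 − 11.0973)²/11.0973 = 0.8645
  (8 − 14.1401)²/14.1401 = 2.6662
χ² = 4.8502 + 0.0014 + 0.7025 + 1.8135 + 0.3003 + 0.4811 + 0.0014 + 0.0003 + 2.6948 + 1.4179 + 0.8645 + 2.6662 = 15.794
df = (3−1)(4−1) = 6. Since 15.794 > 14.449, reject the null hypothesis of independence at α = 0.025.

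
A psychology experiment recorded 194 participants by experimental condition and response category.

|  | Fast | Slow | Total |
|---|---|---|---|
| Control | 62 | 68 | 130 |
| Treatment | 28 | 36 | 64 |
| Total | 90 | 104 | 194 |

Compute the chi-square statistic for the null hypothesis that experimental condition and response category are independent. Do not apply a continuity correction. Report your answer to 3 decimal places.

Grand total N = 194.
Expected counts (row total × column total / N):
  Control, Fast: 130×90/194 = 60.3093
  Control, Slow: 130×104/194 = 69.6907
  Treatment, Fast: 64×90/194 = 29.6907
  Treatment, Slow: 64×104/194 = 34.3093
Contributions (O − E)²/E:
  (62 − 60.3093)²/60.3093 = 0.0474
  (68 − 69.6907)²/69.6907 = 0.0410
  (28 − 29.6907)²/29.6907 = 0.0963
  (36 − 34.3093)²/34.3093 = 0.0833
χ² = 0.0474 + 0.0410 + 0.0963 + 0.0833 = 0.268

0.268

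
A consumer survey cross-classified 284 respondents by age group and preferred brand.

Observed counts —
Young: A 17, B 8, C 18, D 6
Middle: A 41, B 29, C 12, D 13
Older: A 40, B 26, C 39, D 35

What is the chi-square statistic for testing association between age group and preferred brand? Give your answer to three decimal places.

22.462

Row totals: 49, 95, 140. Column totals: 98, 63, 69, 54. Grand total N = 284.
Expected counts (row total × column total / N):
  Young, A: 49×98/284 = 16.9085
  Young, B: 49×63/284 = 10.8697
  Young, C: 49×69/284 = 11.9049
  Young, D: 49×54/284 = 9.3169
  Middle, A: 95×98/284 = 32.7817
  Middle, B: 95×63/284 = 21.0739
  Middle, C: 95×69/284 = 23.0810
  Middle, D: 95×54/284 = 18.0634
  Older, A: 140×98/284 = 48.3099
  Older, B: 140×63/284 = 31.0563
  Older, C: 140×69/284 = 34.0141
  Older, D: 140×54/284 = 26.6197
Contributions (O − E)²/E:
  (17 − 16.9085)²/16.9085 = 0.0005
  (8 − 10.8697)²/10.8697 = 0.7576
  (18 − 11.9049)²/11.9049 = 3.1206
  (6 − 9.3169)²/9.3169 = 1.1808
  (41 − 32.7817)²/32.7817 = 2.0603
  (29 − 21.0739)²/21.0739 = 2.9811
  (12 − 23.0810)²/23.0810 = 5.3199
  (13 − 18.0634)²/18.0634 = 1.4193
  (40 − 48.3099)²/48.3099 = 1.4294
  (26 − 31.0563)²/31.0563 = 0.8232
  (39 − 34.0141)²/34.0141 = 0.7308
  (35 − 26.6197)²/26.6197 = 2.6383
χ² = 0.0005 + 0.7576 + 3.1206 + 1.1808 + 2.0603 + 2.9811 + 5.3199 + 1.4193 + 1.4294 + 0.8232 + 0.7308 + 2.6383 = 22.462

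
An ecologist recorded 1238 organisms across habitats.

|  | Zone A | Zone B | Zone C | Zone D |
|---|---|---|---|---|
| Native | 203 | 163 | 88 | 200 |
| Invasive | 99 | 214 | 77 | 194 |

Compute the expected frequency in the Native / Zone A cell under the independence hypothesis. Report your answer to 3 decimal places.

Row total (Native) = 654; column total (Zone A) = 302; grand total N = 1238.
Expected count = (row total × column total) / N = 654 × 302 / 1238 = 159.538.

159.538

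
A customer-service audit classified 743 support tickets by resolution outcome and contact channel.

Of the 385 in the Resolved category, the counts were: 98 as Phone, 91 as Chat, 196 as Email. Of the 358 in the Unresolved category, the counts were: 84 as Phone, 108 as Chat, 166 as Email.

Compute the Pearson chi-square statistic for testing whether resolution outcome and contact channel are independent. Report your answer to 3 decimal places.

Row totals: 385, 358. Column totals: 182, 199, 362. Grand total N = 743.
Expected counts (row total × column total / N):
  Resolved, Phone: 385×182/743 = 94.30686
  Resolved, Chat: 385×199/743 = 103.11575
  Resolved, Email: 385×362/743 = 187.57739
  Unresolved, Phone: 358×182/743 = 87.69314
  Unresolved, Chat: 358×199/743 = 95.88425
  Unresolved, Email: 358×362/743 = 174.42261
Contributions (O − E)²/E:
  (98 − 94.30686)²/94.30686 = 0.1446
  (91 − 103.11575)²/103.11575 = 1.4236
  (196 − 187.57739)²/187.57739 = 0.3782
  (84 − 87.69314)²/87.69314 = 0.1555
  (108 − 95.88425)²/95.88425 = 1.5309
  (166 − 174.42261)²/174.42261 = 0.4067
χ² = 0.1446 + 1.4236 + 0.3782 + 0.1555 + 1.5309 + 0.4067 = 4.040

4.040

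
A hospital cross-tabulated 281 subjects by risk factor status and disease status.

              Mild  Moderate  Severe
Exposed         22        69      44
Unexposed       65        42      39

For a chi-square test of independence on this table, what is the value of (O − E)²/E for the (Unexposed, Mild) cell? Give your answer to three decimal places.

Row total (Unexposed) = 146; column total (Mild) = 87; N = 281.
Expected count E = 146 × 87 / 281 = 45.2028.
Contribution = (O − E)²/E = (65 − 45.2028)² / 45.2028 = 8.670.

8.670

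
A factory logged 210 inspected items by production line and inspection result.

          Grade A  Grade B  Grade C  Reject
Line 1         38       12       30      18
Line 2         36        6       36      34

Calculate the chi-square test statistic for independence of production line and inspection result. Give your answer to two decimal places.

Row totals: 98, 112. Column totals: 74, 18, 66, 52. Grand total N = 210.
Expected counts (row total × column total / N):
  Line 1, Grade A: 98×74/210 = 34.533
  Line 1, Grade B: 98×18/210 = 8.400
  Line 1, Grade C: 98×66/210 = 30.800
  Line 1, Reject: 98×52/210 = 24.267
  Line 2, Grade A: 112×74/210 = 39.467
  Line 2, Grade B: 112×18/210 = 9.600
  Line 2, Grade C: 112×66/210 = 35.200
  Line 2, Reject: 112×52/210 = 27.733
Contributions (O − E)²/E:
  (38 − 34.533)²/34.533 = 0.3481
  (12 − 8.400)²/8.400 = 1.5429
  (30 − 30.800)²/30.800 = 0.0208
  (18 − 24.267)²/24.267 = 1.6185
  (36 − 39.467)²/39.467 = 0.3046
  (6 − 9.600)²/9.600 = 1.3500
  (36 − 35.200)²/35.200 = 0.0182
  (34 − 27.733)²/27.733 = 1.4162
χ² = 0.3481 + 1.5429 + 0.0208 + 1.6185 + 0.3046 + 1.3500 + 0.0182 + 1.4162 = 6.62

6.62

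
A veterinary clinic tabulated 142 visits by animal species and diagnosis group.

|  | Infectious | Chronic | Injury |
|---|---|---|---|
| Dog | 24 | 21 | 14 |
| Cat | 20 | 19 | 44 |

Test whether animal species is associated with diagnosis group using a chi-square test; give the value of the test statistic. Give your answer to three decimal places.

Row totals: 59, 83. Column totals: 44, 40, 58. Grand total N = 142.
Expected counts (row total × column total / N):
  Dog, Infectious: 59×44/142 = 18.2817
  Dog, Chronic: 59×40/142 = 16.6197
  Dog, Injury: 59×58/142 = 24.0986
  Cat, Infectious: 83×44/142 = 25.7183
  Cat, Chronic: 83×40/142 = 23.3803
  Cat, Injury: 83×58/142 = 33.9014
Contributions (O − E)²/E:
  (24 − 18.2817)²/18.2817 = 1.7886
  (21 − 16.6197)²/16.6197 = 1.1545
  (14 − 24.0986)²/24.0986 = 4.2319
  (20 − 25.7183)²/25.7183 = 1.2714
  (19 − 23.3803)²/23.3803 = 0.8206
  (44 − 33.9014)²/33.9014 = 3.0082
χ² = 1.7886 + 1.1545 + 4.2319 + 1.2714 + 0.8206 + 3.0082 = 12.275

12.275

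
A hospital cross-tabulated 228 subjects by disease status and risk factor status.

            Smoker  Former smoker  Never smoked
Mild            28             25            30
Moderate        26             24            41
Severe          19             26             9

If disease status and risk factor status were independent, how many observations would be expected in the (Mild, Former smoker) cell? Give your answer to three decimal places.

Row total (Mild) = 83; column total (Former smoker) = 75; grand total N = 228.
Expected count = (row total × column total) / N = 83 × 75 / 228 = 27.303.

27.303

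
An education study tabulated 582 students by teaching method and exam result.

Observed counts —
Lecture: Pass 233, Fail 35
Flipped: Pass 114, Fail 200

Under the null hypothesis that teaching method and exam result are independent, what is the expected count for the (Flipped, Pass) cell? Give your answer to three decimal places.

187.213

Row total (Flipped) = 314; column total (Pass) = 347; grand total N = 582.
Expected count = (row total × column total) / N = 314 × 347 / 582 = 187.213.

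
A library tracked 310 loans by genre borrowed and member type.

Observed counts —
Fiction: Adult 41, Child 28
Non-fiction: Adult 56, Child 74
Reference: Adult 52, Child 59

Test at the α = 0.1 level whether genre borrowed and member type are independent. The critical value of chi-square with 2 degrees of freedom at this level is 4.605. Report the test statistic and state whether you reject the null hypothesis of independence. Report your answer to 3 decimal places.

4.926; reject H₀

Row totals: 69, 130, 111. Column totals: 149, 161. Grand total N = 310.
Expected counts (row total × column total / N):
  Fiction, Adult: 69×149/310 = 33.1645
  Fiction, Child: 69×161/310 = 35.8355
  Non-fiction, Adult: 130×149/310 = 62.4839
  Non-fiction, Child: 130×161/310 = 67.5161
  Reference, Adult: 111×149/310 = 53.3516
  Reference, Child: 111×161/310 = 57.6484
Contributions (O − E)²/E:
  (41 − 33.1645)²/33.1645 = 1.8512
  (28 − 35.8355)²/35.8355 = 1.7132
  (56 − 62.4839)²/62.4839 = 0.6728
  (74 − 67.5161)²/67.5161 = 0.6227
  (52 − 53.3516)²/53.3516 = 0.0342
  (59 − 57.6484)²/57.6484 = 0.0317
χ² = 1.8512 + 1.7132 + 0.6728 + 0.6227 + 0.0342 + 0.0317 = 4.926
df = (3−1)(2−1) = 2. Since 4.926 > 4.605, reject the null hypothesis of independence at α = 0.1.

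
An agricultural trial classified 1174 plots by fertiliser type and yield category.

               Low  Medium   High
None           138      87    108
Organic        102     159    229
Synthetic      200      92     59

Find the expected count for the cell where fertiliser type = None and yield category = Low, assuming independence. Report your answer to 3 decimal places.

124.804

Row total (None) = 333; column total (Low) = 440; grand total N = 1174.
Expected count = (row total × column total) / N = 333 × 440 / 1174 = 124.804.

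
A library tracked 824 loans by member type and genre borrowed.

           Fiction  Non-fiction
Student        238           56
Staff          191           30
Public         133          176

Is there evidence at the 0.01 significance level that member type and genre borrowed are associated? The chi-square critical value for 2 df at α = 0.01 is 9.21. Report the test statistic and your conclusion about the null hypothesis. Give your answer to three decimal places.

146.080; reject H₀

Row totals: 294, 221, 309. Column totals: 562, 262. Grand total N = 824.
Expected counts (row total × column total / N):
  Student, Fiction: 294×562/824 = 200.5194
  Student, Non-fiction: 294×262/824 = 93.4806
  Staff, Fiction: 221×562/824 = 150.7306
  Staff, Non-fiction: 221×262/824 = 70.2694
  Public, Fiction: 309×562/824 = 210.7500
  Public, Non-fiction: 309×262/824 = 98.2500
Contributions (O − E)²/E:
  (238 − 200.5194)²/200.5194 = 7.0058
  (56 − 93.4806)²/93.4806 = 15.0277
  (191 − 150.7306)²/150.7306 = 10.7584
  (30 − 70.2694)²/70.2694 = 23.0773
  (133 − 210.7500)²/210.7500 = 28.6836
  (176 − 98.2500)²/98.2500 = 61.5274
χ² = 7.0058 + 15.0277 + 10.7584 + 23.0773 + 28.6836 + 61.5274 = 146.080
df = (3−1)(2−1) = 2. Since 146.080 > 9.21, reject the null hypothesis of independence at α = 0.01.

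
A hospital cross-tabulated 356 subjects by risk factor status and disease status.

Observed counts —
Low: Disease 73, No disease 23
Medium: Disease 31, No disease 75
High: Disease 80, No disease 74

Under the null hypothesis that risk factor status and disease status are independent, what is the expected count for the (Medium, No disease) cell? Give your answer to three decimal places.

Row total (Medium) = 106; column total (No disease) = 172; grand total N = 356.
Expected count = (row total × column total) / N = 106 × 172 / 356 = 51.213.

51.213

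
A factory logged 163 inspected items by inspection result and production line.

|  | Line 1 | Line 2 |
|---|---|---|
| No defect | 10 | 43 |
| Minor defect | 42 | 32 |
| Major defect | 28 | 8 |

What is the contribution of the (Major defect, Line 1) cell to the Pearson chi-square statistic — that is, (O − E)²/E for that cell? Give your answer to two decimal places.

Row total (Major defect) = 36; column total (Line 1) = 80; N = 163.
Expected count E = 36 × 80 / 163 = 17.6687.
Contribution = (O − E)²/E = (28 − 17.6687)² / 17.6687 = 6.04.

6.04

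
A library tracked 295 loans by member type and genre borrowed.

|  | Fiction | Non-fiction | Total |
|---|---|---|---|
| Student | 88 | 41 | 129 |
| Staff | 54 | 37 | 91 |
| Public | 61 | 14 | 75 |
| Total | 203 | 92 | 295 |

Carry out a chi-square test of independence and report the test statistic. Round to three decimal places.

9.304

Grand total N = 295.
Expected counts (row total × column total / N):
  Student, Fiction: 129×203/295 = 88.7695
  Student, Non-fiction: 129×92/295 = 40.2305
  Staff, Fiction: 91×203/295 = 62.6203
  Staff, Non-fiction: 91×92/295 = 28.3797
  Public, Fiction: 75×203/295 = 51.6102
  Public, Non-fiction: 75×92/295 = 23.3898
Contributions (O − E)²/E:
  (88 − 88.7695)²/88.7695 = 0.0067
  (41 − 40.2305)²/40.2305 = 0.0147
  (54 − 62.6203)²/62.6203 = 1.1867
  (37 − 28.3797)²/28.3797 = 2.6184
  (61 − 51.6102)²/51.6102 = 1.7084
  (14 − 23.3898)²/23.3898 = 3.7695
χ² = 0.0067 + 0.0147 + 1.1867 + 2.6184 + 1.7084 + 3.7695 = 9.304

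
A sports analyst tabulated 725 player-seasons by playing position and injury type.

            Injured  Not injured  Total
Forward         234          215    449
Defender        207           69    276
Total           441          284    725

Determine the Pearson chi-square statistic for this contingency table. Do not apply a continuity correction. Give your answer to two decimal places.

Grand total N = 725.
Expected counts (row total × column total / N):
  Forward, Injured: 449×441/725 = 273.116
  Forward, Not injured: 449×284/725 = 175.884
  Defender, Injured: 276×441/725 = 167.884
  Defender, Not injured: 276×284/725 = 108.116
Contributions (O − E)²/E:
  (234 − 273.116)²/273.116 = 5.6022
  (215 − 175.884)²/175.884 = 8.6993
  (207 − 167.884)²/167.884 = 9.1138
  (69 − 108.116)²/108.116 = 14.1520
χ² = 5.6022 + 8.6993 + 9.1138 + 14.1520 = 37.57

37.57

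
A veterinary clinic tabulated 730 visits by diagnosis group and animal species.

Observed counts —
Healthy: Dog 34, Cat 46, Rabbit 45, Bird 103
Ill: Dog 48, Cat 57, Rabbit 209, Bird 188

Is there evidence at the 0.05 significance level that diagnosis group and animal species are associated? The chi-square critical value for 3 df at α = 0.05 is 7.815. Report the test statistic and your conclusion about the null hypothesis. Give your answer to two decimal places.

Row totals: 228, 502. Column totals: 82, 103, 254, 291. Grand total N = 730.
Expected counts (row total × column total / N):
  Healthy, Dog: 228×82/730 = 25.611
  Healthy, Cat: 228×103/730 = 32.170
  Healthy, Rabbit: 228×254/730 = 79.332
  Healthy, Bird: 228×291/730 = 90.888
  Ill, Dog: 502×82/730 = 56.389
  Ill, Cat: 502×103/730 = 70.830
  Ill, Rabbit: 502×254/730 = 174.668
  Ill, Bird: 502×291/730 = 200.112
Contributions (O − E)²/E:
  (34 − 25.611)²/25.611 = 2.7479
  (46 − 32.170)²/32.170 = 5.9456
  (45 − 79.332)²/79.332 = 14.8576
  (103 − 90.888)²/90.888 = 1.6141
  (48 − 56.389)²/56.389 = 1.2480
  (57 − 70.830)²/70.830 = 2.7004
  (209 − 174.668)²/174.668 = 6.7482
  (188 − 200.112)²/200.112 = 0.7331
χ² = 2.7479 + 5.9456 + 14.8576 + 1.6141 + 1.2480 + 2.7004 + 6.7482 + 0.7331 = 36.59
df = (2−1)(4−1) = 3. Since 36.59 > 7.815, reject the null hypothesis of independence at α = 0.05.

36.59; reject H₀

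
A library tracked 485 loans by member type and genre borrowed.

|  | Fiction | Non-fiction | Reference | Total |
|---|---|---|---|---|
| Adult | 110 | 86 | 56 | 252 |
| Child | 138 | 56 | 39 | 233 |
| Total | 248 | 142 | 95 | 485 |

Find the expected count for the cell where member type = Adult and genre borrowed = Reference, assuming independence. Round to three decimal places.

Row total (Adult) = 252; column total (Reference) = 95; grand total N = 485.
Expected count = (row total × column total) / N = 252 × 95 / 485 = 49.361.

49.361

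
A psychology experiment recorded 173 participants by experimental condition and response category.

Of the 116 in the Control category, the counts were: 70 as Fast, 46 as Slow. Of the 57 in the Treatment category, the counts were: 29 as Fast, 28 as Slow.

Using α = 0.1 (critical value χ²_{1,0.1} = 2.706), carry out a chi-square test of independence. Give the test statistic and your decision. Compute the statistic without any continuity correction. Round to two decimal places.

Row totals: 116, 57. Column totals: 99, 74. Grand total N = 173.
Expected counts (row total × column total / N):
  Control, Fast: 116×99/173 = 66.382
  Control, Slow: 116×74/173 = 49.618
  Treatment, Fast: 57×99/173 = 32.618
  Treatment, Slow: 57×74/173 = 24.382
Contributions (O − E)²/E:
  (70 − 66.382)²/66.382 = 0.1972
  (46 − 49.618)²/49.618 = 0.2638
  (29 − 32.618)²/32.618 = 0.4013
  (28 − 24.382)²/24.382 = 0.5369
χ² = 0.1972 + 0.2638 + 0.4013 + 0.5369 = 1.40
df = (2−1)(2−1) = 1. Since 1.40 < 2.706, fail to reject the null hypothesis of independence at α = 0.1.

1.40; fail to reject H₀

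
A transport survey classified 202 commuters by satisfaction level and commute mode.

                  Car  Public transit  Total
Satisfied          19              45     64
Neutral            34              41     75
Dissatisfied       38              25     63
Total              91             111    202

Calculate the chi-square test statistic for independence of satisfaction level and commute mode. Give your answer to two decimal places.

Grand total N = 202.
Expected counts (row total × column total / N):
  Satisfied, Car: 64×91/202 = 28.832
  Satisfied, Public transit: 64×111/202 = 35.168
  Neutral, Car: 75×91/202 = 33.787
  Neutral, Public transit: 75×111/202 = 41.213
  Dissatisfied, Car: 63×91/202 = 28.381
  Dissatisfied, Public transit: 63×111/202 = 34.619
Contributions (O − E)²/E:
  (19 − 28.832)²/28.832 = 3.3528
  (45 − 35.168)²/35.168 = 2.7488
  (34 − 33.787)²/33.787 = 0.0013
  (41 − 41.213)²/41.213 = 0.0011
  (38 − 28.381)²/28.381 = 3.2601
  (25 − 34.619)²/34.619 = 2.6727
χ² = 3.3528 + 2.7488 + 0.0013 + 0.0011 + 3.2601 + 2.6727 = 12.04

12.04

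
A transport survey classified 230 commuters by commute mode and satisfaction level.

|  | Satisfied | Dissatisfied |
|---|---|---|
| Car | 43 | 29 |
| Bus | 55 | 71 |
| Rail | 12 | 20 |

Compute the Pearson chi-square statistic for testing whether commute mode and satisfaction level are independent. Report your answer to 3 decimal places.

Row totals: 72, 126, 32. Column totals: 110, 120. Grand total N = 230.
Expected counts (row total × column total / N):
  Car, Satisfied: 72×110/230 = 34.4348
  Car, Dissatisfied: 72×120/230 = 37.5652
  Bus, Satisfied: 126×110/230 = 60.2609
  Bus, Dissatisfied: 126×120/230 = 65.7391
  Rail, Satisfied: 32×110/230 = 15.3043
  Rail, Dissatisfied: 32×120/230 = 16.6957
Contributions (O − E)²/E:
  (43 − 34.4348)²/34.4348 = 2.1305
  (29 − 37.5652)²/37.5652 = 1.9529
  (55 − 60.2609)²/60.2609 = 0.4593
  (71 − 65.7391)²/65.7391 = 0.4210
  (12 − 15.3043)²/15.3043 = 0.7134
  (20 − 16.6957)²/16.6957 = 0.6540
χ² = 2.1305 + 1.9529 + 0.4593 + 0.4210 + 0.7134 + 0.6540 = 6.331

6.331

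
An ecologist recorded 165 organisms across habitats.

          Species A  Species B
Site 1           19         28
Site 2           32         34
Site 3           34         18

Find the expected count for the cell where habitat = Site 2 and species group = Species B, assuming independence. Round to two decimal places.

32.00

Row total (Site 2) = 66; column total (Species B) = 80; grand total N = 165.
Expected count = (row total × column total) / N = 66 × 80 / 165 = 32.00.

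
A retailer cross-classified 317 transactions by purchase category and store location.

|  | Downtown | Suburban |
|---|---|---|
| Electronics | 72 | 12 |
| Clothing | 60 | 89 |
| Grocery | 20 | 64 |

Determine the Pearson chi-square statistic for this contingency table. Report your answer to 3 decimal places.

71.136

Row totals: 84, 149, 84. Column totals: 152, 165. Grand total N = 317.
Expected counts (row total × column total / N):
  Electronics, Downtown: 84×152/317 = 40.2776
  Electronics, Suburban: 84×165/317 = 43.7224
  Clothing, Downtown: 149×152/317 = 71.4448
  Clothing, Suburban: 149×165/317 = 77.5552
  Grocery, Downtown: 84×152/317 = 40.2776
  Grocery, Suburban: 84×165/317 = 43.7224
Contributions (O − E)²/E:
  (72 − 40.2776)²/40.2776 = 24.9844
  (12 − 43.7224)²/43.7224 = 23.0159
  (60 − 71.4448)²/71.4448 = 1.8334
  (89 − 77.5552)²/77.5552 = 1.6889
  (20 − 40.2776)²/40.2776 = 10.2087
  (64 − 43.7224)²/43.7224 = 9.4044
χ² = 24.9844 + 23.0159 + 1.8334 + 1.6889 + 10.2087 + 9.4044 = 71.136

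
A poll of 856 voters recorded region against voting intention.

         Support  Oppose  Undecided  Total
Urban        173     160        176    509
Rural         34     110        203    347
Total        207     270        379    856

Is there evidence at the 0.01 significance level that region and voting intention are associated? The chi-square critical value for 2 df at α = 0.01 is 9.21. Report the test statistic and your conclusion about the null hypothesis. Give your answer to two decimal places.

76.61; reject H₀

Grand total N = 856.
Expected counts (row total × column total / N):
  Urban, Support: 509×207/856 = 123.0876
  Urban, Oppose: 509×270/856 = 160.5491
  Urban, Undecided: 509×379/856 = 225.3633
  Rural, Support: 347×207/856 = 83.9124
  Rural, Oppose: 347×270/856 = 109.4509
  Rural, Undecided: 347×379/856 = 153.6367
Contributions (O − E)²/E:
  (173 − 123.0876)²/123.0876 = 20.2396
  (160 − 160.5491)²/160.5491 = 0.0019
  (176 − 225.3633)²/225.3633 = 10.8125
  (34 − 83.9124)²/83.9124 = 29.6887
  (110 − 109.4509)²/109.4509 = 0.0028
  (203 − 153.6367)²/153.6367 = 15.8604
χ² = 20.2396 + 0.0019 + 10.8125 + 29.6887 + 0.0028 + 15.8604 = 76.61
df = (2−1)(3−1) = 2. Since 76.61 > 9.21, reject the null hypothesis of independence at α = 0.01.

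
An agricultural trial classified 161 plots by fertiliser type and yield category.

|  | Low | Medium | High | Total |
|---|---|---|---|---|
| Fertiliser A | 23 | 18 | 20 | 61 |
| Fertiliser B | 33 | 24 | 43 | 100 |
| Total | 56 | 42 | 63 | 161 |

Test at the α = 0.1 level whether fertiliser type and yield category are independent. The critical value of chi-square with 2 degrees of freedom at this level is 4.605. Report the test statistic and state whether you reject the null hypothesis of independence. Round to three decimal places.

1.692; fail to reject H₀

Grand total N = 161.
Expected counts (row total × column total / N):
  Fertiliser A, Low: 61×56/161 = 21.2174
  Fertiliser A, Medium: 61×42/161 = 15.9130
  Fertiliser A, High: 61×63/161 = 23.8696
  Fertiliser B, Low: 100×56/161 = 34.7826
  Fertiliser B, Medium: 100×42/161 = 26.0870
  Fertiliser B, High: 100×63/161 = 39.1304
Contributions (O − E)²/E:
  (23 − 21.2174)²/21.2174 = 0.1498
  (18 − 15.9130)²/15.9130 = 0.2737
  (20 − 23.8696)²/23.8696 = 0.6273
  (33 − 34.7826)²/34.7826 = 0.0914
  (24 − 26.0870)²/26.0870 = 0.1670
  (43 − 39.1304)²/39.1304 = 0.3827
χ² = 0.1498 + 0.2737 + 0.6273 + 0.0914 + 0.1670 + 0.3827 = 1.692
df = (2−1)(3−1) = 2. Since 1.692 < 4.605, fail to reject the null hypothesis of independence at α = 0.1.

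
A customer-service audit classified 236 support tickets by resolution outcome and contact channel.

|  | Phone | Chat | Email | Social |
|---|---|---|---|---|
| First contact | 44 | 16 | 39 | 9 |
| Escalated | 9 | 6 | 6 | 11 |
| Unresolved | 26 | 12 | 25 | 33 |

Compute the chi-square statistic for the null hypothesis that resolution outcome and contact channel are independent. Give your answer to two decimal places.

Row totals: 108, 32, 96. Column totals: 79, 34, 70, 53. Grand total N = 236.
Expected counts (row total × column total / N):
  First contact, Phone: 108×79/236 = 36.1525
  First contact, Chat: 108×34/236 = 15.5593
  First contact, Email: 108×70/236 = 32.0339
  First contact, Social: 108×53/236 = 24.2542
  Escalated, Phone: 32×79/236 = 10.7119
  Escalated, Chat: 32×34/236 = 4.6102
  Escalated, Email: 32×70/236 = 9.4915
  Escalated, Social: 32×53/236 = 7.1864
  Unresolved, Phone: 96×79/236 = 32.1356
  Unresolved, Chat: 96×34/236 = 13.8305
  Unresolved, Email: 96×70/236 = 28.4746
  Unresolved, Social: 96×53/236 = 21.5593
Contributions (O − E)²/E:
  (44 − 36.1525)²/36.1525 = 1.7034
  (16 − 15.5593)²/15.5593 = 0.0125
  (39 − 32.0339)²/32.0339 = 1.5148
  (9 − 24.2542)²/24.2542 = 9.5938
  (9 − 10.7119)²/10.7119 = 0.2736
  (6 − 4.6102)²/4.6102 = 0.4190
  (6 − 9.4915)²/9.4915 = 1.2844
  (11 − 7.1864)²/7.1864 = 2.0238
  (26 − 32.1356)²/32.1356 = 1.1715
  (12 − 13.8305)²/13.8305 = 0.2423
  (25 − 28.4746)²/28.4746 = 0.4240
  (33 − 21.5593)²/21.5593 = 6.0711
χ² = 1.7034 + 0.0125 + 1.5148 + 9.5938 + 0.2736 + 0.4190 + 1.2844 + 2.0238 + 1.1715 + 0.2423 + 0.4240 + 6.0711 = 24.73

24.73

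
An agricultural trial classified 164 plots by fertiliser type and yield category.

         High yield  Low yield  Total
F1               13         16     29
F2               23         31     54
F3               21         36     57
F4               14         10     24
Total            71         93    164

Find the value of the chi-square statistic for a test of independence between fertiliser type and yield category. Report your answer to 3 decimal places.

3.216

Grand total N = 164.
Expected counts (row total × column total / N):
  F1, High yield: 29×71/164 = 12.5549
  F1, Low yield: 29×93/164 = 16.4451
  F2, High yield: 54×71/164 = 23.3780
  F2, Low yield: 54×93/164 = 30.6220
  F3, High yield: 57×71/164 = 24.6768
  F3, Low yield: 57×93/164 = 32.3232
  F4, High yield: 24×71/164 = 10.3902
  F4, Low yield: 24×93/164 = 13.6098
Contributions (O − E)²/E:
  (13 − 12.5549)²/12.5549 = 0.0158
  (16 − 16.4451)²/16.4451 = 0.0120
  (23 − 23.3780)²/23.3780 = 0.0061
  (31 − 30.6220)²/30.6220 = 0.0047
  (21 − 24.6768)²/24.6768 = 0.5478
  (36 − 32.3232)²/32.3232 = 0.4182
  (14 − 10.3902)²/10.3902 = 1.2541
  (10 − 13.6098)²/13.6098 = 0.9574
χ² = 0.0158 + 0.0120 + 0.0061 + 0.0047 + 0.5478 + 0.4182 + 1.2541 + 0.9574 = 3.216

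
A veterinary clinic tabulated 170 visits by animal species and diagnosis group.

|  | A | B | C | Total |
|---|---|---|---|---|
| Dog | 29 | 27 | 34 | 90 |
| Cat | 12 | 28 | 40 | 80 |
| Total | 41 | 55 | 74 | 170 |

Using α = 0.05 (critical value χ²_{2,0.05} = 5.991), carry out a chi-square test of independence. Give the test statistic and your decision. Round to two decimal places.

Grand total N = 170.
Expected counts (row total × column total / N):
  Dog, A: 90×41/170 = 21.706
  Dog, B: 90×55/170 = 29.118
  Dog, C: 90×74/170 = 39.176
  Cat, A: 80×41/170 = 19.294
  Cat, B: 80×55/170 = 25.882
  Cat, C: 80×74/170 = 34.824
Contributions (O − E)²/E:
  (29 − 21.706)²/21.706 = 2.4510
  (27 − 29.118)²/29.118 = 0.1541
  (34 − 39.176)²/39.176 = 0.6839
  (12 − 19.294)²/19.294 = 2.7575
  (28 − 25.882)²/25.882 = 0.1733
  (40 − 34.824)²/34.824 = 0.7693
χ² = 2.4510 + 0.1541 + 0.6839 + 2.7575 + 0.1733 + 0.7693 = 6.99
df = (2−1)(3−1) = 2. Since 6.99 > 5.991, reject the null hypothesis of independence at α = 0.05.

6.99; reject H₀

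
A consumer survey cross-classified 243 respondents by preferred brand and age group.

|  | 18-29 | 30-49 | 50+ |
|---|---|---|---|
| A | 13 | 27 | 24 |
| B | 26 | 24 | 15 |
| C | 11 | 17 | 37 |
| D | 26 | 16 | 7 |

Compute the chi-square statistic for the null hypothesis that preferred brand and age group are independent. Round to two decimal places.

36.39

Row totals: 64, 65, 65, 49. Column totals: 76, 84, 83. Grand total N = 243.
Expected counts (row total × column total / N):
  A, 18-29: 64×76/243 = 20.0165
  A, 30-49: 64×84/243 = 22.1235
  A, 50+: 64×83/243 = 21.8601
  B, 18-29: 65×76/243 = 20.3292
  B, 30-49: 65×84/243 = 22.4691
  B, 50+: 65×83/243 = 22.2016
  C, 18-29: 65×76/243 = 20.3292
  C, 30-49: 65×84/243 = 22.4691
  C, 50+: 65×83/243 = 22.2016
  D, 18-29: 49×76/243 = 15.3251
  D, 30-49: 49×84/243 = 16.9383
  D, 50+: 49×83/243 = 16.7366
Contributions (O − E)²/E:
  (13 − 20.0165)²/20.0165 = 2.4595
  (27 − 22.1235)²/22.1235 = 1.0749
  (24 − 21.8601)²/21.8601 = 0.2095
  (26 − 20.3292)²/20.3292 = 1.5819
  (24 − 22.4691)²/22.4691 = 0.1043
  (15 − 22.2016)²/22.2016 = 2.3360
  (11 − 20.3292)²/20.3292 = 4.2812
  (17 − 22.4691)²/22.4691 = 1.3312
  (37 − 22.2016)²/22.2016 = 9.8638
  (26 − 15.3251)²/15.3251 = 7.4357
  (16 − 16.9383)²/16.9383 = 0.0520
  (7 − 16.7366)²/16.7366 = 5.6643
χ² = 2.4595 + 1.0749 + 0.2095 + 1.5819 + 0.1043 + 2.3360 + 4.2812 + 1.3312 + 9.8638 + 7.4357 + 0.0520 + 5.6643 = 36.39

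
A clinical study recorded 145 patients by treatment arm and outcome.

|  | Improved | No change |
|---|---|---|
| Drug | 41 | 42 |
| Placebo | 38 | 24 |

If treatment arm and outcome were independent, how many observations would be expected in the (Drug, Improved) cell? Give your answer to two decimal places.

Row total (Drug) = 83; column total (Improved) = 79; grand total N = 145.
Expected count = (row total × column total) / N = 83 × 79 / 145 = 45.22.

45.22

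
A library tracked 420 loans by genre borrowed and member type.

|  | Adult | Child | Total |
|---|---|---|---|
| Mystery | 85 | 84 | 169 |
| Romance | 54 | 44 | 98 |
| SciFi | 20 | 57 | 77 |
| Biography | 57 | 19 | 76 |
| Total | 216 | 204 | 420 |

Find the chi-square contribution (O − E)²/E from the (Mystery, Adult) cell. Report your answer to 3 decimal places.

0.042

Row total (Mystery) = 169; column total (Adult) = 216; N = 420.
Expected count E = 169 × 216 / 420 = 86.9143.
Contribution = (O − E)²/E = (85 − 86.9143)² / 86.9143 = 0.042.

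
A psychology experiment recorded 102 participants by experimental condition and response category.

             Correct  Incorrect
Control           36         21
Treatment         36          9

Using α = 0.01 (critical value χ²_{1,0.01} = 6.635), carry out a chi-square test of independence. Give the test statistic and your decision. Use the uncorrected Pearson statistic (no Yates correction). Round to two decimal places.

Row totals: 57, 45. Column totals: 72, 30. Grand total N = 102.
Expected counts (row total × column total / N):
  Control, Correct: 57×72/102 = 40.235
  Control, Incorrect: 57×30/102 = 16.765
  Treatment, Correct: 45×72/102 = 31.765
  Treatment, Incorrect: 45×30/102 = 13.235
Contributions (O − E)²/E:
  (36 − 40.235)²/40.235 = 0.4458
  (21 − 16.765)²/16.765 = 1.0698
  (36 − 31.765)²/31.765 = 0.5646
  (9 − 13.235)²/13.235 = 1.3551
χ² = 0.4458 + 1.0698 + 0.5646 + 1.3551 = 3.44
df = (2−1)(2−1) = 1. Since 3.44 < 6.635, fail to reject the null hypothesis of independence at α = 0.01.

3.44; fail to reject H₀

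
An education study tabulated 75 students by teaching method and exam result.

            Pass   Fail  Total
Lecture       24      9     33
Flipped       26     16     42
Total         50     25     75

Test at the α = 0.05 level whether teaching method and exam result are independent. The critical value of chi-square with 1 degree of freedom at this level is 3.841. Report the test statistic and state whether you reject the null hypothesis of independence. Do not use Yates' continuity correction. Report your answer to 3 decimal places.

Grand total N = 75.
Expected counts (row total × column total / N):
  Lecture, Pass: 33×50/75 = 22.0000
  Lecture, Fail: 33×25/75 = 11.0000
  Flipped, Pass: 42×50/75 = 28.0000
  Flipped, Fail: 42×25/75 = 14.0000
Contributions (O − E)²/E:
  (24 − 22.0000)²/22.0000 = 0.1818
  (9 − 11.0000)²/11.0000 = 0.3636
  (26 − 28.0000)²/28.0000 = 0.1429
  (16 − 14.0000)²/14.0000 = 0.2857
χ² = 0.1818 + 0.3636 + 0.1429 + 0.2857 = 0.974
df = (2−1)(2−1) = 1. Since 0.974 < 3.841, fail to reject the null hypothesis of independence at α = 0.05.

0.974; fail to reject H₀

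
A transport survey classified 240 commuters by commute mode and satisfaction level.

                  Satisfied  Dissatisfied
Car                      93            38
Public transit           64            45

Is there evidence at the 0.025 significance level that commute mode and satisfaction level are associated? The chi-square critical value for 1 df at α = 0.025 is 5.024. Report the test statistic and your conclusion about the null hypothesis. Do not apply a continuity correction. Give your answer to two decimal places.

3.96; fail to reject H₀

Row totals: 131, 109. Column totals: 157, 83. Grand total N = 240.
Expected counts (row total × column total / N):
  Car, Satisfied: 131×157/240 = 85.696
  Car, Dissatisfied: 131×83/240 = 45.304
  Public transit, Satisfied: 109×157/240 = 71.304
  Public transit, Dissatisfied: 109×83/240 = 37.696
Contributions (O − E)²/E:
  (93 − 85.696)²/85.696 = 0.6225
  (38 − 45.304)²/45.304 = 1.1776
  (64 − 71.304)²/71.304 = 0.7482
  (45 − 37.696)²/37.696 = 1.4152
χ² = 0.6225 + 1.1776 + 0.7482 + 1.4152 = 3.96
df = (2−1)(2−1) = 1. Since 3.96 < 5.024, fail to reject the null hypothesis of independence at α = 0.025.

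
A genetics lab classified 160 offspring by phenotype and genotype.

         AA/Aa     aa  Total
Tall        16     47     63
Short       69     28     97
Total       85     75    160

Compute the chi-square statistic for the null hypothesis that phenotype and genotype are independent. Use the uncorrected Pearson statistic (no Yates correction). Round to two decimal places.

32.08

Grand total N = 160.
Expected counts (row total × column total / N):
  Tall, AA/Aa: 63×85/160 = 33.4688
  Tall, aa: 63×75/160 = 29.5312
  Short, AA/Aa: 97×85/160 = 51.5312
  Short, aa: 97×75/160 = 45.4688
Contributions (O − E)²/E:
  (16 − 33.4688)²/33.4688 = 9.1177
  (47 − 29.5312)²/29.5312 = 10.3334
  (69 − 51.5312)²/51.5312 = 5.9218
  (28 − 45.4688)²/45.4688 = 6.7114
χ² = 9.1177 + 10.3334 + 5.9218 + 6.7114 = 32.08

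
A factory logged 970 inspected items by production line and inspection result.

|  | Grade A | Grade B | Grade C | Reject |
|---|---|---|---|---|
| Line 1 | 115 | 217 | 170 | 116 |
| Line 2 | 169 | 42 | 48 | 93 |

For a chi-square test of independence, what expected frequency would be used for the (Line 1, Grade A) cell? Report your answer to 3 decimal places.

180.940

Row total (Line 1) = 618; column total (Grade A) = 284; grand total N = 970.
Expected count = (row total × column total) / N = 618 × 284 / 970 = 180.940.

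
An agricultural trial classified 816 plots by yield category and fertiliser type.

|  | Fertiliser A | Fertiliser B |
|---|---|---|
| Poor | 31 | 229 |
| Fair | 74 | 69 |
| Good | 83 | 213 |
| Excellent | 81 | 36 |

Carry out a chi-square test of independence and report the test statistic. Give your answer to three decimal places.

Row totals: 260, 143, 296, 117. Column totals: 269, 547. Grand total N = 816.
Expected counts (row total × column total / N):
  Poor, Fertiliser A: 260×269/816 = 85.7108
  Poor, Fertiliser B: 260×547/816 = 174.2892
  Fair, Fertiliser A: 143×269/816 = 47.1409
  Fair, Fertiliser B: 143×547/816 = 95.8591
  Good, Fertiliser A: 296×269/816 = 97.5784
  Good, Fertiliser B: 296×547/816 = 198.4216
  Excellent, Fertiliser A: 117×269/816 = 38.5699
  Excellent, Fertiliser B: 117×547/816 = 78.4301
Contributions (O − E)²/E:
  (31 − 85.7108)²/85.7108 = 34.9229
  (229 − 174.2892)²/174.2892 = 17.1742
  (74 − 47.1409)²/47.1409 = 15.3033
  (69 − 95.8591)²/95.8591 = 7.5257
  (83 − 97.5784)²/97.5784 = 2.1780
  (213 − 198.4216)²/198.4216 = 1.0711
  (81 − 38.5699)²/38.5699 = 46.6766
  (36 − 78.4301)²/78.4301 = 22.9544
χ² = 34.9229 + 17.1742 + 15.3033 + 7.5257 + 2.1780 + 1.0711 + 46.6766 + 22.9544 = 147.806

147.806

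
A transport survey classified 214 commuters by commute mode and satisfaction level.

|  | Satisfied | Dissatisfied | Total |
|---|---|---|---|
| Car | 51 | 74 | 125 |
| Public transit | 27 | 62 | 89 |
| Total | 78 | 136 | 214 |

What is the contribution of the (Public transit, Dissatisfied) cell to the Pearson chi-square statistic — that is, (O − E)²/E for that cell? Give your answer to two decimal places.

0.52

Row total (Public transit) = 89; column total (Dissatisfied) = 136; N = 214.
Expected count E = 89 × 136 / 214 = 56.561.
Contribution = (O − E)²/E = (62 − 56.561)² / 56.561 = 0.52.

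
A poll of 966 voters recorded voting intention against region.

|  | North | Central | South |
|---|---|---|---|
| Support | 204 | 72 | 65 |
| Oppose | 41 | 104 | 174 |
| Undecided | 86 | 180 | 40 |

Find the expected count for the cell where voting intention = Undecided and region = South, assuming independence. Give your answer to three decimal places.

88.379

Row total (Undecided) = 306; column total (South) = 279; grand total N = 966.
Expected count = (row total × column total) / N = 306 × 279 / 966 = 88.379.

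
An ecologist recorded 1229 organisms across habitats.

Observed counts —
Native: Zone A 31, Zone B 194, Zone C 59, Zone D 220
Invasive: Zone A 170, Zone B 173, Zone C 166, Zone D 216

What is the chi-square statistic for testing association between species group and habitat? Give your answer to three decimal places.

112.133

Row totals: 504, 725. Column totals: 201, 367, 225, 436. Grand total N = 1229.
Expected counts (row total × column total / N):
  Native, Zone A: 504×201/1229 = 82.42799
  Native, Zone B: 504×367/1229 = 150.50285
  Native, Zone C: 504×225/1229 = 92.27014
  Native, Zone D: 504×436/1229 = 178.79902
  Invasive, Zone A: 725×201/1229 = 118.57201
  Invasive, Zone B: 725×367/1229 = 216.49715
  Invasive, Zone C: 725×225/1229 = 132.72986
  Invasive, Zone D: 725×436/1229 = 257.20098
Contributions (O − E)²/E:
  (31 − 82.42799)²/82.42799 = 32.0867
  (194 − 150.50285)²/150.50285 = 12.5712
  (59 − 92.27014)²/92.27014 = 11.9963
  (220 − 178.79902)²/178.79902 = 9.4940
  (170 − 118.57201)²/118.57201 = 22.3058
  (173 − 216.49715)²/216.49715 = 8.7392
  (166 − 132.72986)²/132.72986 = 8.3395
  (216 − 257.20098)²/257.20098 = 6.6000
χ² = 32.0867 + 12.5712 + 11.9963 + 9.4940 + 22.3058 + 8.7392 + 8.3395 + 6.6000 = 112.133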